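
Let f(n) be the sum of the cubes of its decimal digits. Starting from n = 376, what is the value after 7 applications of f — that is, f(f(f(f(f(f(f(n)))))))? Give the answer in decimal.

370

376 → 3³ + 7³ + 6³ = 586
586 → 5³ + 8³ + 6³ = 853
853 → 8³ + 5³ + 3³ = 664
664 → 6³ + 6³ + 4³ = 496
496 → 4³ + 9³ + 6³ = 1009
1009 → 1³ + 0³ + 0³ + 9³ = 730
730 → 7³ + 3³ + 0³ = 370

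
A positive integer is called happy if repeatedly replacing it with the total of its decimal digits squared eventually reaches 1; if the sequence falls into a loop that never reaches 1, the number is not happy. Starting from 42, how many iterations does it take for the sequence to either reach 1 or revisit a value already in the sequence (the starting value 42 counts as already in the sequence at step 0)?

42 → 20
20 → 4
4 → 16
16 → 37
37 → 58
58 → 89
89 → 145
145 → 42  — 42 repeats.
That took 8 steps.

8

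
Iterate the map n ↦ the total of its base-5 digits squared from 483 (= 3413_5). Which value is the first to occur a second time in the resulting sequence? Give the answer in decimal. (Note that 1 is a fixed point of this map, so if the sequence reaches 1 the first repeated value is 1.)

1

483 = (3,4,1,3)_5 → 3² + 4² + 1² + 3² = 35
35 = (1,2,0)_5 → 1² + 2² + 0² = 5
5 = (1,0)_5 → 1² + 0² = 1  — reached the fixed point 1.
1 → 1, so 1 is the first repeated value.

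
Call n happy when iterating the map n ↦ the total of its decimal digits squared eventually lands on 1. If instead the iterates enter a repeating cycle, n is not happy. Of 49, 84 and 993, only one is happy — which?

49

49: 49 → 97 → 130 → 10 → 1  — reaches 1 (happy)
84: 84 → 80 → 64 → 52 → 29 → 85 → 89 → 145 → 42 → 20 → 4 → 16 → 37 → 58 → 89  — repeats 89 (not happy)
993: 993 → 171 → 51 → 26 → 40 → 16 → 37 → 58 → 89 → 145 → 42 → 20 → 4 → 16  — repeats 16 (not happy)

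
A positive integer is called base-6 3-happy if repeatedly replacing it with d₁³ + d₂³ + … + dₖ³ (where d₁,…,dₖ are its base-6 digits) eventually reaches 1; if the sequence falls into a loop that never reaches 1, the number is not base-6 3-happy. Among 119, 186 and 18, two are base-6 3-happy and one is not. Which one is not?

186

119: 119 → 153 → 92 → 43 → 3 → 27 → 91 → 36 → 1  — reaches 1 (base-6 3-happy)
186: 186 → 126 → 54 → 28 → 128 → 62 → 73 → 9 → 28  — repeats 28 (not base-6 3-happy)
18: 18 → 27 → 91 → 36 → 1  — reaches 1 (base-6 3-happy)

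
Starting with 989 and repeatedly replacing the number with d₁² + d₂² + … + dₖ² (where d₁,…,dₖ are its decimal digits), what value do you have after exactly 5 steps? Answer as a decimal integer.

10

989 → 9² + 8² + 9² = 81 + 64 + 81 = 226
226 → 2² + 2² + 6² = 4 + 4 + 36 = 44
44 → 4² + 4² = 16 + 16 = 32
32 → 3² + 2² = 9 + 4 = 13
13 → 1² + 3² = 1 + 9 = 10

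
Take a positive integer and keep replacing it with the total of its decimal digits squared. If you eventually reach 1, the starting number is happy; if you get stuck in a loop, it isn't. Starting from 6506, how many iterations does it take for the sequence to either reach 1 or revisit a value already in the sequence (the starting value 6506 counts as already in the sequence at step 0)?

6506 → 6² + 5² + 0² + 6² = 97
97 → 9² + 7² = 130
130 → 1² + 3² + 0² = 10
10 → 1² + 0² = 1  — reached 1.
That took 4 steps.

4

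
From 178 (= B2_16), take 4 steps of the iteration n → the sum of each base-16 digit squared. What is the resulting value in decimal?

170

178 = (11,2)_16 → 11² + 2² = 125
125 = (7,13)_16 → 7² + 13² = 218
218 = (13,10)_16 → 13² + 10² = 269
269 = (1,0,13)_16 → 1² + 0² + 13² = 170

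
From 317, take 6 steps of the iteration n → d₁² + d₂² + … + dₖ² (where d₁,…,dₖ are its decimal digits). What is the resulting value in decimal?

317 → 59
59 → 106
106 → 37
37 → 58
58 → 89
89 → 145

145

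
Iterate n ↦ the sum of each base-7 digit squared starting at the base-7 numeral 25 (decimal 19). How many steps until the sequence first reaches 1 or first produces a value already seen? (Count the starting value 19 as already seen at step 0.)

19 = (2,5)_7 → 2² + 5² = 29
29 = (4,1)_7 → 4² + 1² = 17
17 = (2,3)_7 → 2² + 3² = 13
13 = (1,6)_7 → 1² + 6² = 37
37 = (5,2)_7 → 5² + 2² = 29  — 29 repeats.
That took 5 steps.

5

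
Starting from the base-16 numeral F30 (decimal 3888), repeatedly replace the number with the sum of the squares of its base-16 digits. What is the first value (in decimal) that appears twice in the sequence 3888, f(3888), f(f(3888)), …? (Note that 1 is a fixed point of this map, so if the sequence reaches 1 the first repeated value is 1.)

85

3888 = (15,3,0)_16 → 15² + 3² + 0² = 225 + 9 + 0 = 234
234 = (14,10)_16 → 14² + 10² = 196 + 100 = 296
296 = (1,2,8)_16 → 1² + 2² + 8² = 1 + 4 + 64 = 69
69 = (4,5)_16 → 4² + 5² = 16 + 25 = 41
41 = (2,9)_16 → 2² + 9² = 4 + 81 = 85
85 = (5,5)_16 → 5² + 5² = 25 + 25 = 50
50 = (3,2)_16 → 3² + 2² = 9 + 4 = 13
13 = (13)_16 → 13² = 169
169 = (10,9)_16 → 10² + 9² = 100 + 81 = 181
181 = (11,5)_16 → 11² + 5² = 121 + 25 = 146
146 = (9,2)_16 → 9² + 2² = 81 + 4 = 85  — 85 already appeared earlier.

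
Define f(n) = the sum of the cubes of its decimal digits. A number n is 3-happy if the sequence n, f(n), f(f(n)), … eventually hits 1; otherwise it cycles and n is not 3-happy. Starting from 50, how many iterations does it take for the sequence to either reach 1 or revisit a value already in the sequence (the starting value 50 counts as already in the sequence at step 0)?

50 → 5³ + 0³ = 125 + 0 = 125
125 → 1³ + 2³ + 5³ = 1 + 8 + 125 = 134
134 → 1³ + 3³ + 4³ = 1 + 27 + 64 = 92
92 → 9³ + 2³ = 729 + 8 = 737
737 → 7³ + 3³ + 7³ = 343 + 27 + 343 = 713
713 → 7³ + 1³ + 3³ = 343 + 1 + 27 = 371
371 → 3³ + 7³ + 1³ = 27 + 343 + 1 = 371  — 371 repeats.
That took 7 steps.

7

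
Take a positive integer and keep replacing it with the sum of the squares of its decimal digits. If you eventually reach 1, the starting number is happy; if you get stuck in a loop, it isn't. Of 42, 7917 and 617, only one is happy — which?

42: 42 → 20 → 4 → 16 → 37 → 58 → 89 → 145 → 42  — repeats 42 (not happy)
7917: 7917 → 180 → 65 → 61 → 37 → 58 → 89 → 145 → 42 → 20 → 4 → 16 → 37  — repeats 37 (not happy)
617: 617 → 86 → 100 → 1  — reaches 1 (happy)

617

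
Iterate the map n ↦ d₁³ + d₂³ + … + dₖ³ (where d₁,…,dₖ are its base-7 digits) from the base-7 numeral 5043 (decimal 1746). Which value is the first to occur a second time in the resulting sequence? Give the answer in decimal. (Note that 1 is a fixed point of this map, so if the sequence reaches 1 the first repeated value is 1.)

1746 = (5,0,4,3)_7 → 5³ + 0³ + 4³ + 3³ = 216
216 = (4,2,6)_7 → 4³ + 2³ + 6³ = 288
288 = (5,6,1)_7 → 5³ + 6³ + 1³ = 342
342 = (6,6,6)_7 → 6³ + 6³ + 6³ = 648
648 = (1,6,1,4)_7 → 1³ + 6³ + 1³ + 4³ = 282
282 = (5,5,2)_7 → 5³ + 5³ + 2³ = 258
258 = (5,1,6)_7 → 5³ + 1³ + 6³ = 342  — 342 already appeared earlier.

342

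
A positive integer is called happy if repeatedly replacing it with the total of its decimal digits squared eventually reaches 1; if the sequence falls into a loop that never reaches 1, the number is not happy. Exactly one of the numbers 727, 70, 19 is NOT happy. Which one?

727

727: 727 → 102 → 5 → 25 → 29 → 85 → 89 → 145 → 42 → 20 → 4 → 16 → 37 → 58 → 89  — repeats 89 (not happy)
70: 70 → 49 → 97 → 130 → 10 → 1  — reaches 1 (happy)
19: 19 → 82 → 68 → 100 → 1  — reaches 1 (happy)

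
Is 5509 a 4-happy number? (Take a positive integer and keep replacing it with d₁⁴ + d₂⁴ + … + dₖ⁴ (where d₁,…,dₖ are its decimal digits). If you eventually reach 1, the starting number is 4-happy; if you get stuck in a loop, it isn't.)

not 4-happy

5509 → 5⁴ + 5⁴ + 0⁴ + 9⁴ = 625 + 625 + 0 + 6561 = 7811
7811 → 7⁴ + 8⁴ + 1⁴ + 1⁴ = 2401 + 4096 + 1 + 1 = 6499
6499 → 6⁴ + 4⁴ + 9⁴ + 9⁴ = 1296 + 256 + 6561 + 6561 = 14674
14674 → 1⁴ + 4⁴ + 6⁴ + 7⁴ + 4⁴ = 1 + 256 + 1296 + 2401 + 256 = 4210
4210 → 4⁴ + 2⁴ + 1⁴ + 0⁴ = 256 + 16 + 1 + 0 = 273
273 → 2⁴ + 7⁴ + 3⁴ = 16 + 2401 + 81 = 2498
2498 → 2⁴ + 4⁴ + 9⁴ + 8⁴ = 16 + 256 + 6561 + 4096 = 10929
10929 → 1⁴ + 0⁴ + 9⁴ + 2⁴ + 9⁴ = 1 + 0 + 6561 + 16 + 6561 = 13139
13139 → 1⁴ + 3⁴ + 1⁴ + 3⁴ + 9⁴ = 1 + 81 + 1 + 81 + 6561 = 6725
6725 → 6⁴ + 7⁴ + 2⁴ + 5⁴ = 1296 + 2401 + 16 + 625 = 4338
4338 → 4⁴ + 3⁴ + 3⁴ + 8⁴ = 256 + 81 + 81 + 4096 = 4514
4514 → 4⁴ + 5⁴ + 1⁴ + 4⁴ = 256 + 625 + 1 + 256 = 1138
1138 → 1⁴ + 1⁴ + 3⁴ + 8⁴ = 1 + 1 + 81 + 4096 = 4179
4179 → 4⁴ + 1⁴ + 7⁴ + 9⁴ = 256 + 1 + 2401 + 6561 = 9219
9219 → 9⁴ + 2⁴ + 1⁴ + 9⁴ = 6561 + 16 + 1 + 6561 = 13139  — 13139 already seen; the sequence cycles without reaching 1.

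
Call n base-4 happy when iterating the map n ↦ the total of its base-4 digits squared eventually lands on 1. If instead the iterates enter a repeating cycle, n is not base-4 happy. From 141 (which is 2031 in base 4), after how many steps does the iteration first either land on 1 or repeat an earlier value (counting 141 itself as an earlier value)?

141 = (2,0,3,1)_4 → 14
14 = (3,2)_4 → 13
13 = (3,1)_4 → 10
10 = (2,2)_4 → 8
8 = (2,0)_4 → 4
4 = (1,0)_4 → 1  — reached 1.
That took 6 steps.

6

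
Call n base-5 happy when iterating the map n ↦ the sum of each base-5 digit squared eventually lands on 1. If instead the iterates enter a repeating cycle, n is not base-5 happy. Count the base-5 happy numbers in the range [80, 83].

2

80: 80 → 10 → 4 → 16 → 10  — not base-5 happy
81: 81 → 11 → 5 → 1  — base-5 happy
82: 82 → 14 → 20 → 16 → 10 → 4 → 16  — not base-5 happy
83: 83 → 19 → 25 → 1  — base-5 happy
base-5 happy: 81, 83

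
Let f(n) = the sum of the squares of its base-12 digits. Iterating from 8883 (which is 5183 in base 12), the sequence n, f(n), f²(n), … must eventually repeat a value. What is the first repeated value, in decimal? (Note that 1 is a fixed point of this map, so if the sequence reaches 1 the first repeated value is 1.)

100

8883 = (5,1,8,3)_12 → 5² + 1² + 8² + 3² = 25 + 1 + 64 + 9 = 99
99 = (8,3)_12 → 8² + 3² = 64 + 9 = 73
73 = (6,1)_12 → 6² + 1² = 36 + 1 = 37
37 = (3,1)_12 → 3² + 1² = 9 + 1 = 10
10 = (10)_12 → 10² = 100
100 = (8,4)_12 → 8² + 4² = 64 + 16 = 80
80 = (6,8)_12 → 6² + 8² = 36 + 64 = 100  — 100 already appeared earlier.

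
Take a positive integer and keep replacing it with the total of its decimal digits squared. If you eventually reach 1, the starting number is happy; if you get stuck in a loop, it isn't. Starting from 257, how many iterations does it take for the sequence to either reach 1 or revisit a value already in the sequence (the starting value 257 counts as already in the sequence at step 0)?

257 → 2² + 5² + 7² = 78
78 → 7² + 8² = 113
113 → 1² + 1² + 3² = 11
11 → 1² + 1² = 2
2 → 2² = 4
4 → 4² = 16
16 → 1² + 6² = 37
37 → 3² + 7² = 58
58 → 5² + 8² = 89
89 → 8² + 9² = 145
145 → 1² + 4² + 5² = 42
42 → 4² + 2² = 20
20 → 2² + 0² = 4  — 4 repeats.
That took 13 steps.

13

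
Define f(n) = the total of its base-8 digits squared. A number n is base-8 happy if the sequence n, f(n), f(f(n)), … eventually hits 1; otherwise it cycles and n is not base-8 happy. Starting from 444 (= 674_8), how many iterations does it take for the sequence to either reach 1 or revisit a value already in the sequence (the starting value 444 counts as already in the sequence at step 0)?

6

444 = (6,7,4)_8 → 6² + 7² + 4² = 36 + 49 + 16 = 101
101 = (1,4,5)_8 → 1² + 4² + 5² = 1 + 16 + 25 = 42
42 = (5,2)_8 → 5² + 2² = 25 + 4 = 29
29 = (3,5)_8 → 3² + 5² = 9 + 25 = 34
34 = (4,2)_8 → 4² + 2² = 16 + 4 = 20
20 = (2,4)_8 → 2² + 4² = 4 + 16 = 20  — 20 repeats.
That took 6 steps.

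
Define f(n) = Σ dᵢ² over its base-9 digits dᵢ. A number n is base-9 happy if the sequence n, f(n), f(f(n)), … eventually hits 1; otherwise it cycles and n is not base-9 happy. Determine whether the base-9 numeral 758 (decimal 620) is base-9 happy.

620 = (7,5,8)_9 → 138
138 = (1,6,3)_9 → 46
46 = (5,1)_9 → 26
26 = (2,8)_9 → 68
68 = (7,5)_9 → 74
74 = (8,2)_9 → 68  — 68 already seen; the sequence cycles without reaching 1.

not base-9 happy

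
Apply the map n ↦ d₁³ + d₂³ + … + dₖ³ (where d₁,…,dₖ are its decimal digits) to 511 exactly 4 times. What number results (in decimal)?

217

511 → 127
127 → 352
352 → 160
160 → 217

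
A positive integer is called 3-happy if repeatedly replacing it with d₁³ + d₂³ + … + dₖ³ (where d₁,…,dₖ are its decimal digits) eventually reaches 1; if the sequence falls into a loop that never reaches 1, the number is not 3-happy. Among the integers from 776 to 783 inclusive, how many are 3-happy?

776: 776 → 902 → 737 → 713 → 371 → 371  — not 3-happy
777: 777 → 1029 → 738 → 882 → 1032 → 36 → 243 → 99 → 1458 → 702 → 351 → 153 → 153  — not 3-happy
778: 778 → 1198 → 1243 → 100 → 1  — 3-happy
779: 779 → 1415 → 191 → 731 → 371 → 371  — not 3-happy
780: 780 → 855 → 762 → 567 → 684 → 792 → 1080 → 513 → 153 → 153  — not 3-happy
781: 781 → 856 → 853 → 664 → 496 → 1009 → 730 → 370 → 370  — not 3-happy
782: 782 → 863 → 755 → 593 → 881 → 1025 → 134 → 92 → 737 → 713 → 371 → 371  — not 3-happy
783: 783 → 882 → 1032 → 36 → 243 → 99 → 1458 → 702 → 351 → 153 → 153  — not 3-happy
3-happy: 778

1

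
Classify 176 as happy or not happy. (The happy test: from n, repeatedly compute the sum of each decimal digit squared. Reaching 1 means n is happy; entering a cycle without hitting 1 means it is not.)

happy

176 → 1² + 7² + 6² = 86
86 → 8² + 6² = 100
100 → 1² + 0² + 0² = 1  — reached 1.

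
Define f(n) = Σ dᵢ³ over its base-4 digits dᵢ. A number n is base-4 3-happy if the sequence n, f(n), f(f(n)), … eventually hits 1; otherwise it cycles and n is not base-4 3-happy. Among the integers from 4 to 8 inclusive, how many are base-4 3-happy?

4: 4 → 1  — base-4 3-happy
5: 5 → 2 → 8 → 8  — not base-4 3-happy
6: 6 → 9 → 9  — not base-4 3-happy
7: 7 → 28 → 28  — not base-4 3-happy
8: 8 → 8  — not base-4 3-happy
base-4 3-happy: 4

1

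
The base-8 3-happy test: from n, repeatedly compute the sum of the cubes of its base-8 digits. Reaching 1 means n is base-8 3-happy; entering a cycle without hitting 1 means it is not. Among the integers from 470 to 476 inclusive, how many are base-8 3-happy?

1

470: 470 → 567 → 560 → 217 → 55 → 559 → 469 → 476 → 434 → 440 → 559  (repeats 559)
471: 471 → 694 → 441 → 560 → 217 → 55 → 559 → 469 → 476 → 434 → 440 → 559  (repeats 559)
472: 472 → 370 → 349 → 277 → 197 → 152 → 35 → 91 → 55 → 559 → 469 → 476 → 434 → 440 → 559  (repeats 559)
473: 473 → 371 → 368 → 341 → 258 → 72 → 2 → 8 → 1  (reaches 1)
474: 474 → 378 → 476 → 434 → 440 → 559 → 469 → 476  (repeats 476)
475: 475 → 397 → 342 → 349 → 277 → 197 → 152 → 35 → 91 → 55 → 559 → 469 → 476 → 434 → 440 → 559  (repeats 559)
476: 476 → 434 → 440 → 559 → 469 → 476  (repeats 476)
base-8 3-happy: 473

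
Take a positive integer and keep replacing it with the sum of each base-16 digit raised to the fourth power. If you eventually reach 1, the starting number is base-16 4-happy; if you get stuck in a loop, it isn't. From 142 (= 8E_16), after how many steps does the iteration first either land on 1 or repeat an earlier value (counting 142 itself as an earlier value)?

142 = (8,14)_16 → 8⁴ + 14⁴ = 42512
42512 = (10,6,1,0)_16 → 10⁴ + 6⁴ + 1⁴ + 0⁴ = 11297
11297 = (2,12,2,1)_16 → 2⁴ + 12⁴ + 2⁴ + 1⁴ = 20769
20769 = (5,1,2,1)_16 → 5⁴ + 1⁴ + 2⁴ + 1⁴ = 643
643 = (2,8,3)_16 → 2⁴ + 8⁴ + 3⁴ = 4193
4193 = (1,0,6,1)_16 → 1⁴ + 0⁴ + 6⁴ + 1⁴ = 1298
1298 = (5,1,2)_16 → 5⁴ + 1⁴ + 2⁴ = 642
642 = (2,8,2)_16 → 2⁴ + 8⁴ + 2⁴ = 4128
4128 = (1,0,2,0)_16 → 1⁴ + 0⁴ + 2⁴ + 0⁴ = 17
17 = (1,1)_16 → 1⁴ + 1⁴ = 2
2 = (2)_16 → 2⁴ = 16
16 = (1,0)_16 → 1⁴ + 0⁴ = 1  — reached 1.
That took 12 steps.

12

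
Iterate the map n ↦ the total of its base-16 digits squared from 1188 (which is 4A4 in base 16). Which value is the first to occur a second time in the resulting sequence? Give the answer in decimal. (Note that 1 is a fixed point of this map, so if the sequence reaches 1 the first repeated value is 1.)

1188 = (4,10,4)_16 → 4² + 10² + 4² = 132
132 = (8,4)_16 → 8² + 4² = 80
80 = (5,0)_16 → 5² + 0² = 25
25 = (1,9)_16 → 1² + 9² = 82
82 = (5,2)_16 → 5² + 2² = 29
29 = (1,13)_16 → 1² + 13² = 170
170 = (10,10)_16 → 10² + 10² = 200
200 = (12,8)_16 → 12² + 8² = 208
208 = (13,0)_16 → 13² + 0² = 169
169 = (10,9)_16 → 10² + 9² = 181
181 = (11,5)_16 → 11² + 5² = 146
146 = (9,2)_16 → 9² + 2² = 85
85 = (5,5)_16 → 5² + 5² = 50
50 = (3,2)_16 → 3² + 2² = 13
13 = (13)_16 → 13² = 169  — 169 already appeared earlier.

169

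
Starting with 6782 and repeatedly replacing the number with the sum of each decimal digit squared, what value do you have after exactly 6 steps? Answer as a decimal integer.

85

6782 → 153
153 → 35
35 → 34
34 → 25
25 → 29
29 → 85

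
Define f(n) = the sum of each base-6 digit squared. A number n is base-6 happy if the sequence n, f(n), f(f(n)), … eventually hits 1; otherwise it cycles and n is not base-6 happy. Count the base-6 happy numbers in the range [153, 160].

153: 153 → 26 → 20 → 13 → 5 → 25 → 17 → 29 → 41 → 26  (repeats 26)
154: 154 → 33 → 34 → 41 → 26 → 20 → 13 → 5 → 25 → 17 → 29 → 41  (repeats 41)
155: 155 → 42 → 2 → 4 → 16 → 20 → 13 → 5 → 25 → 17 → 29 → 41 → 26 → 20  (repeats 20)
156: 156 → 20 → 13 → 5 → 25 → 17 → 29 → 41 → 26 → 20  (repeats 20)
157: 157 → 21 → 18 → 9 → 10 → 17 → 29 → 41 → 26 → 20 → 13 → 5 → 25 → 17  (repeats 17)
158: 158 → 24 → 16 → 20 → 13 → 5 → 25 → 17 → 29 → 41 → 26 → 20  (repeats 20)
159: 159 → 29 → 41 → 26 → 20 → 13 → 5 → 25 → 17 → 29  (repeats 29)
160: 160 → 36 → 1  (reaches 1)
base-6 happy: 160

1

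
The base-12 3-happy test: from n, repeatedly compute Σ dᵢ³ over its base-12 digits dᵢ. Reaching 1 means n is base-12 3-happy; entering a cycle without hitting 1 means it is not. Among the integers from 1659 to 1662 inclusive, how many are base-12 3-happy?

3

1659: 1659 → 1574 → 2339 → 1404 → 1458 → 1217 → 762 → 368 → 736 → 190 → 1028 → 856 → 1520 → 1728 → 1  (reaches 1)
1660: 1660 → 1611 → 1366 → 1854 → 1217 → 762 → 368 → 736 → 190 → 1028 → 856 → 1520 → 1728 → 1  (reaches 1)
1661: 1661 → 1672 → 1738 → 1001 → 1672  (repeats 1672)
1662: 1662 → 1763 → 1340 → 1268 → 1753 → 10 → 1000 → 1611 → 1366 → 1854 → 1217 → 762 → 368 → 736 → 190 → 1028 → 856 → 1520 → 1728 → 1  (reaches 1)
base-12 3-happy: 1659, 1660, 1662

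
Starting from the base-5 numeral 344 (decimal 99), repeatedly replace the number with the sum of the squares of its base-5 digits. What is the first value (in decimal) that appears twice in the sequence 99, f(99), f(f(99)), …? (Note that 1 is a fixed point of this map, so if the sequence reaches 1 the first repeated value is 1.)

99 = (3,4,4)_5 → 3² + 4² + 4² = 41
41 = (1,3,1)_5 → 1² + 3² + 1² = 11
11 = (2,1)_5 → 2² + 1² = 5
5 = (1,0)_5 → 1² + 0² = 1  — reached the fixed point 1.
1 → 1, so 1 is the first repeated value.

1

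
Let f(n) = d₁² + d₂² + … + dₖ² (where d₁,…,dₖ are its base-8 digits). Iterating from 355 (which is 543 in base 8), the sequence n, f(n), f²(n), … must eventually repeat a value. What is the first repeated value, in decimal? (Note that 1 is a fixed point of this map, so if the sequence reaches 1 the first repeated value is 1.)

25

355 = (5,4,3)_8 → 5² + 4² + 3² = 50
50 = (6,2)_8 → 6² + 2² = 40
40 = (5,0)_8 → 5² + 0² = 25
25 = (3,1)_8 → 3² + 1² = 10
10 = (1,2)_8 → 1² + 2² = 5
5 = (5)_8 → 5² = 25  — 25 already appeared earlier.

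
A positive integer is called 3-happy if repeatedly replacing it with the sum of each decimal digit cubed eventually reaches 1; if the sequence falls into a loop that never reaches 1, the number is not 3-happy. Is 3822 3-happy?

not 3-happy

3822 → 3³ + 8³ + 2³ + 2³ = 555
555 → 5³ + 5³ + 5³ = 375
375 → 3³ + 7³ + 5³ = 495
495 → 4³ + 9³ + 5³ = 918
918 → 9³ + 1³ + 8³ = 1242
1242 → 1³ + 2³ + 4³ + 2³ = 81
81 → 8³ + 1³ = 513
513 → 5³ + 1³ + 3³ = 153
153 → 1³ + 5³ + 3³ = 153  — 153 already seen; the sequence cycles without reaching 1.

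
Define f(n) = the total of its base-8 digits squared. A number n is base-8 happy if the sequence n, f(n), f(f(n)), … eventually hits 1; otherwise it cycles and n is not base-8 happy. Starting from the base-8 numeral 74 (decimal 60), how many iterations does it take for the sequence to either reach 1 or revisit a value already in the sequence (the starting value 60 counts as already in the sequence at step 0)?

5

60 = (7,4)_8 → 7² + 4² = 49 + 16 = 65
65 = (1,0,1)_8 → 1² + 0² + 1² = 1 + 0 + 1 = 2
2 = (2)_8 → 2² = 4
4 = (4)_8 → 4² = 16
16 = (2,0)_8 → 2² + 0² = 4 + 0 = 4  — 4 repeats.
That took 5 steps.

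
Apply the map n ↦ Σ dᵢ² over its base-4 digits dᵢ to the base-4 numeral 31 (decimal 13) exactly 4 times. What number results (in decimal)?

1

13 = (3,1)_4 → 3² + 1² = 9 + 1 = 10
10 = (2,2)_4 → 2² + 2² = 4 + 4 = 8
8 = (2,0)_4 → 2² + 0² = 4 + 0 = 4
4 = (1,0)_4 → 1² + 0² = 1 + 0 = 1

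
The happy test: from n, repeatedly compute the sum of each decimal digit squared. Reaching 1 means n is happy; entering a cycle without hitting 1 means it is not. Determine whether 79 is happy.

79 → 130
130 → 10
10 → 1  — reached 1.

happy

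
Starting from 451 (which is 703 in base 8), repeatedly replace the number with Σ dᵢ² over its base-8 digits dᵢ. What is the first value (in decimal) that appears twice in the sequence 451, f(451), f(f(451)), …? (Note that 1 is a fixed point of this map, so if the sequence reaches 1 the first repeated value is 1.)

451 = (7,0,3)_8 → 7² + 0² + 3² = 49 + 0 + 9 = 58
58 = (7,2)_8 → 7² + 2² = 49 + 4 = 53
53 = (6,5)_8 → 6² + 5² = 36 + 25 = 61
61 = (7,5)_8 → 7² + 5² = 49 + 25 = 74
74 = (1,1,2)_8 → 1² + 1² + 2² = 1 + 1 + 4 = 6
6 = (6)_8 → 6² = 36
36 = (4,4)_8 → 4² + 4² = 16 + 16 = 32
32 = (4,0)_8 → 4² + 0² = 16 + 0 = 16
16 = (2,0)_8 → 2² + 0² = 4 + 0 = 4
4 = (4)_8 → 4² = 16  — 16 already appeared earlier.

16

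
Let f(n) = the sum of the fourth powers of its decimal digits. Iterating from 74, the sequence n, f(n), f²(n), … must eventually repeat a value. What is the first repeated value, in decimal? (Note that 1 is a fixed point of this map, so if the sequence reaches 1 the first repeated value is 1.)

74 → 7⁴ + 4⁴ = 2657
2657 → 2⁴ + 6⁴ + 5⁴ + 7⁴ = 4338
4338 → 4⁴ + 3⁴ + 3⁴ + 8⁴ = 4514
4514 → 4⁴ + 5⁴ + 1⁴ + 4⁴ = 1138
1138 → 1⁴ + 1⁴ + 3⁴ + 8⁴ = 4179
4179 → 4⁴ + 1⁴ + 7⁴ + 9⁴ = 9219
9219 → 9⁴ + 2⁴ + 1⁴ + 9⁴ = 13139
13139 → 1⁴ + 3⁴ + 1⁴ + 3⁴ + 9⁴ = 6725
6725 → 6⁴ + 7⁴ + 2⁴ + 5⁴ = 4338  — 4338 already appeared earlier.

4338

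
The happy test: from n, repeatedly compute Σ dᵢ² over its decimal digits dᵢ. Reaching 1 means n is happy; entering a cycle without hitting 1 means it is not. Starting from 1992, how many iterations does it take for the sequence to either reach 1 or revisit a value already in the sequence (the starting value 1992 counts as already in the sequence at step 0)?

4

1992 → 167
167 → 86
86 → 100
100 → 1  — reached 1.
That took 4 steps.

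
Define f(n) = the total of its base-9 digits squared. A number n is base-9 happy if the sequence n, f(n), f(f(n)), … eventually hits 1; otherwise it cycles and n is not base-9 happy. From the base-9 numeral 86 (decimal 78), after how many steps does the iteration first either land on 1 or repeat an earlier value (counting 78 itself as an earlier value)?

78 = (8,6)_9 → 100
100 = (1,2,1)_9 → 6
6 = (6)_9 → 36
36 = (4,0)_9 → 16
16 = (1,7)_9 → 50
50 = (5,5)_9 → 50  — 50 repeats.
That took 6 steps.

6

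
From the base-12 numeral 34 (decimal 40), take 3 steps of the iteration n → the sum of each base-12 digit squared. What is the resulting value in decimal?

40 = (3,4)_12 → 25
25 = (2,1)_12 → 5
5 = (5)_12 → 25

25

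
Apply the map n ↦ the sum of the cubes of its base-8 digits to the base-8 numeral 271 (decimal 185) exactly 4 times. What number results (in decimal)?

434

185 = (2,7,1)_8 → 2³ + 7³ + 1³ = 8 + 343 + 1 = 352
352 = (5,4,0)_8 → 5³ + 4³ + 0³ = 125 + 64 + 0 = 189
189 = (2,7,5)_8 → 2³ + 7³ + 5³ = 8 + 343 + 125 = 476
476 = (7,3,4)_8 → 7³ + 3³ + 4³ = 343 + 27 + 64 = 434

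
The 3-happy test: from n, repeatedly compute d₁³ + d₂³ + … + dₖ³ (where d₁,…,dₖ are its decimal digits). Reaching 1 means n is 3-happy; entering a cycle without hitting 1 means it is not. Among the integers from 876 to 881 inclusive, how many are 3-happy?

876: 876 → 1071 → 345 → 216 → 225 → 141 → 66 → 432 → 99 → 1458 → 702 → 351 → 153 → 153  — not 3-happy
877: 877 → 1198 → 1243 → 100 → 1  — 3-happy
878: 878 → 1367 → 587 → 980 → 1241 → 74 → 407 → 407  — not 3-happy
879: 879 → 1584 → 702 → 351 → 153 → 153  — not 3-happy
880: 880 → 1024 → 73 → 370 → 370  — not 3-happy
881: 881 → 1025 → 134 → 92 → 737 → 713 → 371 → 371  — not 3-happy
3-happy: 877

1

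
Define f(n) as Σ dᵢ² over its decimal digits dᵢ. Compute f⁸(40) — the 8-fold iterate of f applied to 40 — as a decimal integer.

4

40 → 4² + 0² = 16 + 0 = 16
16 → 1² + 6² = 1 + 36 = 37
37 → 3² + 7² = 9 + 49 = 58
58 → 5² + 8² = 25 + 64 = 89
89 → 8² + 9² = 64 + 81 = 145
145 → 1² + 4² + 5² = 1 + 16 + 25 = 42
42 → 4² + 2² = 16 + 4 = 20
20 → 2² + 0² = 4 + 0 = 4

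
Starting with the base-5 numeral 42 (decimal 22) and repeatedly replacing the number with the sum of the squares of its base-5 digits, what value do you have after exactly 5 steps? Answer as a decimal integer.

22 = (4,2)_5 → 4² + 2² = 20
20 = (4,0)_5 → 4² + 0² = 16
16 = (3,1)_5 → 3² + 1² = 10
10 = (2,0)_5 → 2² + 0² = 4
4 = (4)_5 → 4² = 16

16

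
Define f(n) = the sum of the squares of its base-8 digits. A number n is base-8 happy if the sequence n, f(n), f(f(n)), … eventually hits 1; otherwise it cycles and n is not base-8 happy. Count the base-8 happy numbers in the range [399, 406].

1

399: 399 → 86 → 41 → 26 → 13 → 26  — not base-8 happy
400: 400 → 40 → 25 → 10 → 5 → 25  — not base-8 happy
401: 401 → 41 → 26 → 13 → 26  — not base-8 happy
402: 402 → 44 → 41 → 26 → 13 → 26  — not base-8 happy
403: 403 → 49 → 37 → 41 → 26 → 13 → 26  — not base-8 happy
404: 404 → 56 → 49 → 37 → 41 → 26 → 13 → 26  — not base-8 happy
405: 405 → 65 → 2 → 4 → 16 → 4  — not base-8 happy
406: 406 → 76 → 18 → 8 → 1  — base-8 happy
base-8 happy: 406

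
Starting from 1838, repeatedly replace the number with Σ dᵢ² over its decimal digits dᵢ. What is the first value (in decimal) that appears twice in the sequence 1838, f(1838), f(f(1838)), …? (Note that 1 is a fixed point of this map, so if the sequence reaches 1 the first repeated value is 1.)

37

1838 → 1² + 8² + 3² + 8² = 138
138 → 1² + 3² + 8² = 74
74 → 7² + 4² = 65
65 → 6² + 5² = 61
61 → 6² + 1² = 37
37 → 3² + 7² = 58
58 → 5² + 8² = 89
89 → 8² + 9² = 145
145 → 1² + 4² + 5² = 42
42 → 4² + 2² = 20
20 → 2² + 0² = 4
4 → 4² = 16
16 → 1² + 6² = 37  — 37 already appeared earlier.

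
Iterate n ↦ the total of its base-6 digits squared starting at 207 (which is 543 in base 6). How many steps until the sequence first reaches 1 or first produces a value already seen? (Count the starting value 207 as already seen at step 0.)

207 = (5,4,3)_6 → 5² + 4² + 3² = 25 + 16 + 9 = 50
50 = (1,2,2)_6 → 1² + 2² + 2² = 1 + 4 + 4 = 9
9 = (1,3)_6 → 1² + 3² = 1 + 9 = 10
10 = (1,4)_6 → 1² + 4² = 1 + 16 = 17
17 = (2,5)_6 → 2² + 5² = 4 + 25 = 29
29 = (4,5)_6 → 4² + 5² = 16 + 25 = 41
41 = (1,0,5)_6 → 1² + 0² + 5² = 1 + 0 + 25 = 26
26 = (4,2)_6 → 4² + 2² = 16 + 4 = 20
20 = (3,2)_6 → 3² + 2² = 9 + 4 = 13
13 = (2,1)_6 → 2² + 1² = 4 + 1 = 5
5 = (5)_6 → 5² = 25
25 = (4,1)_6 → 4² + 1² = 16 + 1 = 17  — 17 repeats.
That took 12 steps.

12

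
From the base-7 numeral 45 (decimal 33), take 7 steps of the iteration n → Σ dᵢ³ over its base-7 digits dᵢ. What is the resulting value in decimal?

9

33 = (4,5)_7 → 4³ + 5³ = 189
189 = (3,6,0)_7 → 3³ + 6³ + 0³ = 243
243 = (4,6,5)_7 → 4³ + 6³ + 5³ = 405
405 = (1,1,1,6)_7 → 1³ + 1³ + 1³ + 6³ = 219
219 = (4,3,2)_7 → 4³ + 3³ + 2³ = 99
99 = (2,0,1)_7 → 2³ + 0³ + 1³ = 9
9 = (1,2)_7 → 1³ + 2³ = 9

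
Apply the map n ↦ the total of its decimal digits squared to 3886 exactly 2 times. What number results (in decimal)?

59

3886 → 3² + 8² + 8² + 6² = 173
173 → 1² + 7² + 3² = 59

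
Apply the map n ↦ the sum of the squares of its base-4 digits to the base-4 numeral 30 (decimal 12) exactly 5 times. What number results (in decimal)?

1

12 = (3,0)_4 → 9
9 = (2,1)_4 → 5
5 = (1,1)_4 → 2
2 = (2)_4 → 4
4 = (1,0)_4 → 1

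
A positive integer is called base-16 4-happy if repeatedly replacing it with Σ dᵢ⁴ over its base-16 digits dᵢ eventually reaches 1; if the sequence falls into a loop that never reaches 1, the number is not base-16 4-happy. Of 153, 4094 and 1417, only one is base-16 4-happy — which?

1417

153: 153 → 13122 → 434 → 14658 → 6914 → 14658  — repeats 14658 (not base-16 4-happy)
4094: 4094 → 139666 → 6610 → 35139 → 10994 → 60657 → 109778 → 59314 → 55474 → 47314 → 47314  — repeats 47314 (not base-16 4-happy)
1417: 1417 → 11282 → 20769 → 643 → 4193 → 1298 → 642 → 4128 → 17 → 2 → 16 → 1  — reaches 1 (base-16 4-happy)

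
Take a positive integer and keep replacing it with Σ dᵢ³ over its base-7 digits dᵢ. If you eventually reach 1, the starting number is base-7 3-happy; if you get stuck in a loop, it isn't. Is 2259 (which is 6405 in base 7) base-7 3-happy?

2259 = (6,4,0,5)_7 → 6³ + 4³ + 0³ + 5³ = 405
405 = (1,1,1,6)_7 → 1³ + 1³ + 1³ + 6³ = 219
219 = (4,3,2)_7 → 4³ + 3³ + 2³ = 99
99 = (2,0,1)_7 → 2³ + 0³ + 1³ = 9
9 = (1,2)_7 → 1³ + 2³ = 9  — 9 already seen; the sequence cycles without reaching 1.

not base-7 3-happy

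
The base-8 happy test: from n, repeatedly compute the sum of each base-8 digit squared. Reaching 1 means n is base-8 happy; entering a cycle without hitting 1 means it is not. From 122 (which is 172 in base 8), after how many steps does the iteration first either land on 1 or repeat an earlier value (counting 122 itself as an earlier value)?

6

122 = (1,7,2)_8 → 54
54 = (6,6)_8 → 72
72 = (1,1,0)_8 → 2
2 = (2)_8 → 4
4 = (4)_8 → 16
16 = (2,0)_8 → 4  — 4 repeats.
That took 6 steps.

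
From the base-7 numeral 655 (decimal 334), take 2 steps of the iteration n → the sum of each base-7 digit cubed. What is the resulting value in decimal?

100

334 = (6,5,5)_7 → 6³ + 5³ + 5³ = 216 + 125 + 125 = 466
466 = (1,2,3,4)_7 → 1³ + 2³ + 3³ + 4³ = 1 + 8 + 27 + 64 = 100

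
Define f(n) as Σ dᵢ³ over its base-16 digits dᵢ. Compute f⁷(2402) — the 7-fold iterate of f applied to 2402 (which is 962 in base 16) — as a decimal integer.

2402 = (9,6,2)_16 → 9³ + 6³ + 2³ = 953
953 = (3,11,9)_16 → 3³ + 11³ + 9³ = 2087
2087 = (8,2,7)_16 → 8³ + 2³ + 7³ = 863
863 = (3,5,15)_16 → 3³ + 5³ + 15³ = 3527
3527 = (13,12,7)_16 → 13³ + 12³ + 7³ = 4268
4268 = (1,0,10,12)_16 → 1³ + 0³ + 10³ + 12³ = 2729
2729 = (10,10,9)_16 → 10³ + 10³ + 9³ = 2729

2729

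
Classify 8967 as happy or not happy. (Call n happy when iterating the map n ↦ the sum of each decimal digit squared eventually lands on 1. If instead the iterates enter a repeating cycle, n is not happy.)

happy

8967 → 8² + 9² + 6² + 7² = 64 + 81 + 36 + 49 = 230
230 → 2² + 3² + 0² = 4 + 9 + 0 = 13
13 → 1² + 3² = 1 + 9 = 10
10 → 1² + 0² = 1 + 0 = 1  — reached 1.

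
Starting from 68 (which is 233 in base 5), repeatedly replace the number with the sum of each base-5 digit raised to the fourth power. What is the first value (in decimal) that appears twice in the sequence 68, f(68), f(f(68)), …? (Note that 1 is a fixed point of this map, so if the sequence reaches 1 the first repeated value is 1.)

528

68 = (2,3,3)_5 → 2⁴ + 3⁴ + 3⁴ = 16 + 81 + 81 = 178
178 = (1,2,0,3)_5 → 1⁴ + 2⁴ + 0⁴ + 3⁴ = 1 + 16 + 0 + 81 = 98
98 = (3,4,3)_5 → 3⁴ + 4⁴ + 3⁴ = 81 + 256 + 81 = 418
418 = (3,1,3,3)_5 → 3⁴ + 1⁴ + 3⁴ + 3⁴ = 81 + 1 + 81 + 81 = 244
244 = (1,4,3,4)_5 → 1⁴ + 4⁴ + 3⁴ + 4⁴ = 1 + 256 + 81 + 256 = 594
594 = (4,3,3,4)_5 → 4⁴ + 3⁴ + 3⁴ + 4⁴ = 256 + 81 + 81 + 256 = 674
674 = (1,0,1,4,4)_5 → 1⁴ + 0⁴ + 1⁴ + 4⁴ + 4⁴ = 1 + 0 + 1 + 256 + 256 = 514
514 = (4,0,2,4)_5 → 4⁴ + 0⁴ + 2⁴ + 4⁴ = 256 + 0 + 16 + 256 = 528
528 = (4,1,0,3)_5 → 4⁴ + 1⁴ + 0⁴ + 3⁴ = 256 + 1 + 0 + 81 = 338
338 = (2,3,2,3)_5 → 2⁴ + 3⁴ + 2⁴ + 3⁴ = 16 + 81 + 16 + 81 = 194
194 = (1,2,3,4)_5 → 1⁴ + 2⁴ + 3⁴ + 4⁴ = 1 + 16 + 81 + 256 = 354
354 = (2,4,0,4)_5 → 2⁴ + 4⁴ + 0⁴ + 4⁴ = 16 + 256 + 0 + 256 = 528  — 528 already appeared earlier.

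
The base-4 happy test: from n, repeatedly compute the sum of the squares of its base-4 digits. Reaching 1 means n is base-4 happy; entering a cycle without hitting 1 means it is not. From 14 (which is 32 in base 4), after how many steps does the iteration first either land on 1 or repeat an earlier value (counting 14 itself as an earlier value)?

14 = (3,2)_4 → 3² + 2² = 9 + 4 = 13
13 = (3,1)_4 → 3² + 1² = 9 + 1 = 10
10 = (2,2)_4 → 2² + 2² = 4 + 4 = 8
8 = (2,0)_4 → 2² + 0² = 4 + 0 = 4
4 = (1,0)_4 → 1² + 0² = 1 + 0 = 1  — reached 1.
That took 5 steps.

5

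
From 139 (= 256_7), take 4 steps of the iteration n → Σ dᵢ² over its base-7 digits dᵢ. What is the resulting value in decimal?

25

139 = (2,5,6)_7 → 65
65 = (1,2,2)_7 → 9
9 = (1,2)_7 → 5
5 = (5)_7 → 25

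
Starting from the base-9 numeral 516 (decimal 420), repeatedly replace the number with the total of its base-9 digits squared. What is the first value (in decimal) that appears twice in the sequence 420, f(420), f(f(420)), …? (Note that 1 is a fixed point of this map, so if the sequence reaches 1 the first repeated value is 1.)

50

420 = (5,1,6)_9 → 5² + 1² + 6² = 62
62 = (6,8)_9 → 6² + 8² = 100
100 = (1,2,1)_9 → 1² + 2² + 1² = 6
6 = (6)_9 → 6² = 36
36 = (4,0)_9 → 4² + 0² = 16
16 = (1,7)_9 → 1² + 7² = 50
50 = (5,5)_9 → 5² + 5² = 50  — 50 already appeared earlier.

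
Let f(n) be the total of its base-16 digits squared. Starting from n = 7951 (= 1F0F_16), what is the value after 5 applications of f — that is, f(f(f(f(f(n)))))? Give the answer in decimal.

85

7951 = (1,15,0,15)_16 → 451
451 = (1,12,3)_16 → 154
154 = (9,10)_16 → 181
181 = (11,5)_16 → 146
146 = (9,2)_16 → 85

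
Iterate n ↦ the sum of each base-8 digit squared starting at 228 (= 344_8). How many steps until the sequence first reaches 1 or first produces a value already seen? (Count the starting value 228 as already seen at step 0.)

4

228 = (3,4,4)_8 → 3² + 4² + 4² = 41
41 = (5,1)_8 → 5² + 1² = 26
26 = (3,2)_8 → 3² + 2² = 13
13 = (1,5)_8 → 1² + 5² = 26  — 26 repeats.
That took 4 steps.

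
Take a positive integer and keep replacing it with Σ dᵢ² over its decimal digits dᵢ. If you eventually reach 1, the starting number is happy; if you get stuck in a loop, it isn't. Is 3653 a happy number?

3653 → 3² + 6² + 5² + 3² = 79
79 → 7² + 9² = 130
130 → 1² + 3² + 0² = 10
10 → 1² + 0² = 1  — reached 1.

happy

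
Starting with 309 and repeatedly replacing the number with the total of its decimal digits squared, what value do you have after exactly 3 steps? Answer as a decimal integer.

309 → 3² + 0² + 9² = 9 + 0 + 81 = 90
90 → 9² + 0² = 81 + 0 = 81
81 → 8² + 1² = 64 + 1 = 65

65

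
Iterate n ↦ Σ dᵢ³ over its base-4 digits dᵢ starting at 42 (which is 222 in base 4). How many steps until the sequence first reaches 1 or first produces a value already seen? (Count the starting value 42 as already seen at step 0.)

42 = (2,2,2)_4 → 2³ + 2³ + 2³ = 8 + 8 + 8 = 24
24 = (1,2,0)_4 → 1³ + 2³ + 0³ = 1 + 8 + 0 = 9
9 = (2,1)_4 → 2³ + 1³ = 8 + 1 = 9  — 9 repeats.
That took 3 steps.

3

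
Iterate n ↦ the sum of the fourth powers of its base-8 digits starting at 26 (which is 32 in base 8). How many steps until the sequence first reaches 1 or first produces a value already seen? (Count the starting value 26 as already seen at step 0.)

26 = (3,2)_8 → 97
97 = (1,4,1)_8 → 258
258 = (4,0,2)_8 → 272
272 = (4,2,0)_8 → 272  — 272 repeats.
That took 4 steps.

4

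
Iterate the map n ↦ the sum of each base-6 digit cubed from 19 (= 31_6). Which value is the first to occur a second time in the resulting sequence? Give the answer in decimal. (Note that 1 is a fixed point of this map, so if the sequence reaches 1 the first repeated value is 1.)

28

19 = (3,1)_6 → 3³ + 1³ = 28
28 = (4,4)_6 → 4³ + 4³ = 128
128 = (3,3,2)_6 → 3³ + 3³ + 2³ = 62
62 = (1,4,2)_6 → 1³ + 4³ + 2³ = 73
73 = (2,0,1)_6 → 2³ + 0³ + 1³ = 9
9 = (1,3)_6 → 1³ + 3³ = 28  — 28 already appeared earlier.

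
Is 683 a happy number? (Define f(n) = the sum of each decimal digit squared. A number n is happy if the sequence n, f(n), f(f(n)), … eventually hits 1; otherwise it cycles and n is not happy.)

683 → 6² + 8² + 3² = 109
109 → 1² + 0² + 9² = 82
82 → 8² + 2² = 68
68 → 6² + 8² = 100
100 → 1² + 0² + 0² = 1  — reached 1.

happy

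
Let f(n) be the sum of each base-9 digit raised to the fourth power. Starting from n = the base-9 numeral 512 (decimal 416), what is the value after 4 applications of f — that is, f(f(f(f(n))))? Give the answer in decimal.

416 = (5,1,2)_9 → 642
642 = (7,8,3)_9 → 6578
6578 = (1,0,0,1,8)_9 → 4098
4098 = (5,5,5,3)_9 → 1956

1956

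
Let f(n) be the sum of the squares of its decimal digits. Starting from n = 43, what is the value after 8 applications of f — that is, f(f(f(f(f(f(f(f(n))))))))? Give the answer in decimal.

43 → 25
25 → 29
29 → 85
85 → 89
89 → 145
145 → 42
42 → 20
20 → 4

4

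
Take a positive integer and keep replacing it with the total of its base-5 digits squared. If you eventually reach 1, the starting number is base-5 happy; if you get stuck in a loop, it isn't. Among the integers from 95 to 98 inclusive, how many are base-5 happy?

1

95: 95 → 25 → 1  (reaches 1)
96: 96 → 26 → 2 → 4 → 16 → 10 → 4  (repeats 4)
97: 97 → 29 → 17 → 13 → 13  (repeats 13)
98: 98 → 34 → 18 → 18  (repeats 18)
base-5 happy: 95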